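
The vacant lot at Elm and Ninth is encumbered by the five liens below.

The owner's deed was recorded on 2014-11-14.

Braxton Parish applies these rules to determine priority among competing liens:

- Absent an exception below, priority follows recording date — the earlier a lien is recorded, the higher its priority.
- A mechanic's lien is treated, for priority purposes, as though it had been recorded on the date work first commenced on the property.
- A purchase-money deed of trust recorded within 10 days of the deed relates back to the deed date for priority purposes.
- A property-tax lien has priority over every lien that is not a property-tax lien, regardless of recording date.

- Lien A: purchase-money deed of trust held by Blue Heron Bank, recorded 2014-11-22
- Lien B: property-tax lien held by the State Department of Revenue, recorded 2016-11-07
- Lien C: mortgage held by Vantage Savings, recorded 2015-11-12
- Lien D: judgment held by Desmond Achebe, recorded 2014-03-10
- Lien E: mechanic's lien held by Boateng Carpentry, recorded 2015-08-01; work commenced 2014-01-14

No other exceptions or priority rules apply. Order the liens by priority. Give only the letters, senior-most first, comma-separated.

Adjusting effective dates: A was recorded within the 10-day window, so its effective date is the deed date 2014-11-14; E relates back to 2014-01-14 (work commenced).
B, as a property-tax lien, has superpriority and ranks first.
Ordering the rest by effective date: E (2014-01-14), D (2014-03-10), A (2014-11-14), C (2015-11-12).

B, E, D, A, C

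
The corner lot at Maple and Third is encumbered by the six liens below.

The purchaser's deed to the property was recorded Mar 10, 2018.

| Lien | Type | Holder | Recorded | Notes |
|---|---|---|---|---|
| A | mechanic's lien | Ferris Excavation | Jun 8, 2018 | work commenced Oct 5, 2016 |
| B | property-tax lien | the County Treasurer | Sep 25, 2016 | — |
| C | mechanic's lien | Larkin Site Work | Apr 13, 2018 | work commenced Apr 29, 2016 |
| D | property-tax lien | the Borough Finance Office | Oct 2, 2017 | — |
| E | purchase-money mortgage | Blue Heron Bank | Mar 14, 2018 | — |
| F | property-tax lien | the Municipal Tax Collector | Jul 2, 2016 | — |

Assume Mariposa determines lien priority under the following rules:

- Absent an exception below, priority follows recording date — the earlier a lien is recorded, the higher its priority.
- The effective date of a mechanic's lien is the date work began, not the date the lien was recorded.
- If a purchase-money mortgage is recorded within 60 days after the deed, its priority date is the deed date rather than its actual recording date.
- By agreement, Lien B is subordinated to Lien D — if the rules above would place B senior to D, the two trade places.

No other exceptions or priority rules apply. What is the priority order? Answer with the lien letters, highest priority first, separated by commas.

C, F, D, A, B, E

Effective dates after the stated exceptions: A is treated as recorded Oct 5, 2016, the work-commencement date; C relates back to Apr 29, 2016 (work commenced); E relates back to the deed date Mar 10, 2018.
Ordering by effective date: C (Apr 29, 2016), F (Jul 2, 2016), B (Sep 25, 2016), A (Oct 5, 2016), D (Oct 2, 2017), E (Mar 10, 2018).
B is senior to D before the subordination, so the two trade places.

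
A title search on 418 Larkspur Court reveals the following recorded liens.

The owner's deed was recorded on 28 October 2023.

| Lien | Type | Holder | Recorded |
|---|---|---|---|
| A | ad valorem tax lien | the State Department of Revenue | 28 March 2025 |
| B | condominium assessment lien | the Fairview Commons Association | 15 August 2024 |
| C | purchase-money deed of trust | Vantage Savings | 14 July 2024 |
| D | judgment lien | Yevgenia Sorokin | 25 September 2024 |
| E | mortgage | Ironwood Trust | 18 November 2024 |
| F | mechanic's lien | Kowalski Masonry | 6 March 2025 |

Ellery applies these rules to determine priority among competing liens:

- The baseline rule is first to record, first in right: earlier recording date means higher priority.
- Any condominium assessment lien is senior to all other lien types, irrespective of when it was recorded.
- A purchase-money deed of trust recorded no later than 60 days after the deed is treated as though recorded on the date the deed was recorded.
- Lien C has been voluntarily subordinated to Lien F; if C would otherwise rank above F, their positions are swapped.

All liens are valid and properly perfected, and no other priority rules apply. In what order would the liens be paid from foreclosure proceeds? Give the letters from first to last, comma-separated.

B, F, D, E, C, A

Adjusting effective dates: C was recorded 260 days after the deed, outside the 60-day window, so it keeps its recording date.
B, as a condominium assessment lien, has superpriority and ranks first.
Ordering the rest by effective date: C (14 July 2024), D (25 September 2024), E (18 November 2024), F (6 March 2025), A (28 March 2025).
Because C would otherwise rank above F, the subordination swaps them.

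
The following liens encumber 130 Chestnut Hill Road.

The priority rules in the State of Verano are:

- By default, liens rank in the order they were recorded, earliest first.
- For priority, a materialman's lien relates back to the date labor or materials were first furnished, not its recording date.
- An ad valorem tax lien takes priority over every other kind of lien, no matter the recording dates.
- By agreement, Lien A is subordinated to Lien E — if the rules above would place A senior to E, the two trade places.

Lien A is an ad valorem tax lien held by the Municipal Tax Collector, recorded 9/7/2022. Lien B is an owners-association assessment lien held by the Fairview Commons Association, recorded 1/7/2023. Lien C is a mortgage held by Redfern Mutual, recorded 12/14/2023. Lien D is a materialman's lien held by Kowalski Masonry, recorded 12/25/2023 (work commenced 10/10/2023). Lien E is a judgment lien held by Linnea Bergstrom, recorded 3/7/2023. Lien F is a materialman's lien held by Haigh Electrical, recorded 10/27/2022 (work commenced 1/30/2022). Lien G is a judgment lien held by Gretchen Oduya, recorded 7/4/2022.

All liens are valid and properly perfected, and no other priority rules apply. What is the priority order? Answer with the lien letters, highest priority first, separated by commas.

Effective dates after the stated exceptions: D relates back to 10/10/2023 (work commenced); F's effective date is 1/30/2022, when work began.
As an ad valorem tax lien, A is senior to every other lien.
Remaining liens by effective date: F (1/30/2022), G (7/4/2022), B (1/7/2023), E (3/7/2023), D (10/10/2023), C (12/14/2023).
A would otherwise be senior to E, so under the subordination agreement A and E exchange positions.

E, F, G, B, A, D, C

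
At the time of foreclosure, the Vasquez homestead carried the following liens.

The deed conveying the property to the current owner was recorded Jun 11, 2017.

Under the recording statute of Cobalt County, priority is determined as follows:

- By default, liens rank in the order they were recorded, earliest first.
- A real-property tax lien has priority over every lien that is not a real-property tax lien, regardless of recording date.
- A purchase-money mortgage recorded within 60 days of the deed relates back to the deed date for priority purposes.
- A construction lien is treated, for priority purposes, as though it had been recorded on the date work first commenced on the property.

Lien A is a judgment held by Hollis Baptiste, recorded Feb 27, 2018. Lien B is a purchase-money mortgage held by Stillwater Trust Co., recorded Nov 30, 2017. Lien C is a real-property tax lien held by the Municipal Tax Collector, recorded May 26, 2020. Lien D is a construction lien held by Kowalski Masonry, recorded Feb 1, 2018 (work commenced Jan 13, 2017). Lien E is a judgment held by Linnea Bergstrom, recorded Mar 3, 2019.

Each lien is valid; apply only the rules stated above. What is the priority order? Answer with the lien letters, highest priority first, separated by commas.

First, effective dates: B was recorded 172 days after the deed — beyond 60 days — so no relation-back applies; D relates back to Jan 13, 2017 (work commenced).
C is a real-property tax lien, so it outranks all other liens regardless of date.
Ordering the rest by effective date: D (Jan 13, 2017), B (Nov 30, 2017), A (Feb 27, 2018), E (Mar 3, 2019).

C, D, B, A, E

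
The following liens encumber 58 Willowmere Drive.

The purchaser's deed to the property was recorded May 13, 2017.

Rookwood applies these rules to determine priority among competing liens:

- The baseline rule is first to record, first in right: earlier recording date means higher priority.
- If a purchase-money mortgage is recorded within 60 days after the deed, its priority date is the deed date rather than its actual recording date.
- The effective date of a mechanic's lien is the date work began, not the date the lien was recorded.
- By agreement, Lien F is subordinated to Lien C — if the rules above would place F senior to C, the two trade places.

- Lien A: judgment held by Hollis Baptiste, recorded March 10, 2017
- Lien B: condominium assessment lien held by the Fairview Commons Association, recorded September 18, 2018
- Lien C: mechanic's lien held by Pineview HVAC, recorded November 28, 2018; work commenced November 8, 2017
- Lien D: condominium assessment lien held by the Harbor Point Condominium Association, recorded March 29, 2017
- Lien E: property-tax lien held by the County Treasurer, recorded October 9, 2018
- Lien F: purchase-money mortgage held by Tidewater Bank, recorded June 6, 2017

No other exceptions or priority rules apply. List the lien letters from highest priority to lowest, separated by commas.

A, D, C, F, B, E

Effective dates after the stated exceptions: C relates back to November 8, 2017 (work commenced); F was recorded within the 60-day window, so its effective date is the deed date May 13, 2017.
Ordering by effective date: A (March 10, 2017), D (March 29, 2017), F (May 13, 2017), C (November 8, 2017), B (September 18, 2018), E (October 9, 2018).
F would otherwise be senior to C, so under the subordination agreement F and C exchange positions.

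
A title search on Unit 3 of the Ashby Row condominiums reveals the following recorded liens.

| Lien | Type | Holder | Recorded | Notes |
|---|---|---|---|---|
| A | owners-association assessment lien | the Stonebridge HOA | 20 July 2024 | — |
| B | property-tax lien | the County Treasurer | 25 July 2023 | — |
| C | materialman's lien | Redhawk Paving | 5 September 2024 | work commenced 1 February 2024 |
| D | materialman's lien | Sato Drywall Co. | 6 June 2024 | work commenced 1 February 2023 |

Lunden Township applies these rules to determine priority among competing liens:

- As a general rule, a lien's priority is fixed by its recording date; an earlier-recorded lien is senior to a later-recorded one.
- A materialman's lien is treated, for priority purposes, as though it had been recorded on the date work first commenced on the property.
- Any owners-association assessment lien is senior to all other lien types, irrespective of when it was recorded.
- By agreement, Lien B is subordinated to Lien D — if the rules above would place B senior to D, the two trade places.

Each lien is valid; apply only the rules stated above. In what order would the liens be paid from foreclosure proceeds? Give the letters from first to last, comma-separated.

A, D, B, C

Effective dates after the stated exceptions: C's effective date is 1 February 2024, when work began; D relates back to 1 February 2023 (work commenced).
As an owners-association assessment lien, A is senior to every other lien.
Ordering the rest by effective date: D (1 February 2023), B (25 July 2023), C (1 February 2024).
B is already junior to D, so the subordination agreement changes nothing.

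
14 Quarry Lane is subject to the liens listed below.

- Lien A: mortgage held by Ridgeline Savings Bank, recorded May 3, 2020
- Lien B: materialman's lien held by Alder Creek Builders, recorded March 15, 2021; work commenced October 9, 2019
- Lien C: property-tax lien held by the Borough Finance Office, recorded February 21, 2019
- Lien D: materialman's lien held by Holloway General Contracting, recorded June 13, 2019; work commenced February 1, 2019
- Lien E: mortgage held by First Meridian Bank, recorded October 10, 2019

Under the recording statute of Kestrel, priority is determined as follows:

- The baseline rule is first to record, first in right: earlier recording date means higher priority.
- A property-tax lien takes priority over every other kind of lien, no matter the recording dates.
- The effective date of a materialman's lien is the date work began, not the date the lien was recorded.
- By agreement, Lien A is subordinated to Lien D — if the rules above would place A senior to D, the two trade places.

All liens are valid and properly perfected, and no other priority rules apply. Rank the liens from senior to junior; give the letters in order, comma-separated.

C, D, B, E, A

Effective dates: B's effective date is October 9, 2019, when work began; D is treated as recorded February 1, 2019, the work-commencement date.
C is a property-tax lien and takes priority over every other lien.
Remaining liens by effective date: D (February 1, 2019), B (October 9, 2019), E (October 10, 2019), A (May 3, 2020).
A already ranks below D; the subordination has no effect.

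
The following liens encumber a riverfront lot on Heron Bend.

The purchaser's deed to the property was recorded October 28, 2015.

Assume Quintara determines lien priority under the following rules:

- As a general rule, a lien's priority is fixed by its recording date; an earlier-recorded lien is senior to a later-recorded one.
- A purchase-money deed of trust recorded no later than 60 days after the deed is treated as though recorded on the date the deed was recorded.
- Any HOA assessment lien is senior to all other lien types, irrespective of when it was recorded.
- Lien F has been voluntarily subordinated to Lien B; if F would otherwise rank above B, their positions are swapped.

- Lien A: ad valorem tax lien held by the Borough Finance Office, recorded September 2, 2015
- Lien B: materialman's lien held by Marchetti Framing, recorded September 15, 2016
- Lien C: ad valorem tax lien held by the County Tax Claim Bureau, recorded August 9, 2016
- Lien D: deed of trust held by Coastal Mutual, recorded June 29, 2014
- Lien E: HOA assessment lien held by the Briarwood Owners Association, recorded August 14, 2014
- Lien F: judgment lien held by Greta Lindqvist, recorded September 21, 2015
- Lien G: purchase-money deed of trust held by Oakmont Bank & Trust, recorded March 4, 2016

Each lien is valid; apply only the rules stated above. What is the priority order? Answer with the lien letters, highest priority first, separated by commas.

Effective dates after the stated exceptions: G was recorded 128 days after the deed — beyond 60 days — so no relation-back applies.
E is an HOA assessment lien, so it outranks all other liens regardless of date.
The other liens, earliest effective date first: D (June 29, 2014), A (September 2, 2015), F (September 21, 2015), G (March 4, 2016), C (August 9, 2016), B (September 15, 2016).
The subordination applies — F was senior to B — so F and B swap.

E, D, A, B, G, C, F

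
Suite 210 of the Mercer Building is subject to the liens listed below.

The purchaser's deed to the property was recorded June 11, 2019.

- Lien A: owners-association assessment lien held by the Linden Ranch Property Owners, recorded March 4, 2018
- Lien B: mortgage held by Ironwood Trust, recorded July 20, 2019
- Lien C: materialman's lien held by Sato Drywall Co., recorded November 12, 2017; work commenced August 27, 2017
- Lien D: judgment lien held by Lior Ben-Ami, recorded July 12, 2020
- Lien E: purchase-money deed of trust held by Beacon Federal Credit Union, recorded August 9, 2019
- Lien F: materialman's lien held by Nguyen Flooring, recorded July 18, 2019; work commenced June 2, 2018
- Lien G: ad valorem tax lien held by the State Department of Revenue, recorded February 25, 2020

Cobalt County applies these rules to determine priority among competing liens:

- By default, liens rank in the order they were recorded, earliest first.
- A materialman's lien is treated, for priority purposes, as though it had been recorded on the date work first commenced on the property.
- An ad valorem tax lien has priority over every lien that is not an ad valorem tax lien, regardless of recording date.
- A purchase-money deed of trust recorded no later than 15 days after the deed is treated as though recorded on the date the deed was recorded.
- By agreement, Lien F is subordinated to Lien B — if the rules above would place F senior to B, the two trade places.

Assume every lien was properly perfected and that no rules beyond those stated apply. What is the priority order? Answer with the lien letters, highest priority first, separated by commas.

Effective dates after the stated exceptions: C's effective date is August 27, 2017, when work began; E was recorded 59 days after the deed, outside the 15-day window, so it keeps its recording date; F is treated as recorded June 2, 2018, the work-commencement date.
G, as an ad valorem tax lien, has superpriority and ranks first.
Ordering the rest by effective date: C (August 27, 2017), A (March 4, 2018), F (June 2, 2018), B (July 20, 2019), E (August 9, 2019), D (July 12, 2020).
The subordination applies — F was senior to B — so F and B swap.

G, C, A, B, F, E, D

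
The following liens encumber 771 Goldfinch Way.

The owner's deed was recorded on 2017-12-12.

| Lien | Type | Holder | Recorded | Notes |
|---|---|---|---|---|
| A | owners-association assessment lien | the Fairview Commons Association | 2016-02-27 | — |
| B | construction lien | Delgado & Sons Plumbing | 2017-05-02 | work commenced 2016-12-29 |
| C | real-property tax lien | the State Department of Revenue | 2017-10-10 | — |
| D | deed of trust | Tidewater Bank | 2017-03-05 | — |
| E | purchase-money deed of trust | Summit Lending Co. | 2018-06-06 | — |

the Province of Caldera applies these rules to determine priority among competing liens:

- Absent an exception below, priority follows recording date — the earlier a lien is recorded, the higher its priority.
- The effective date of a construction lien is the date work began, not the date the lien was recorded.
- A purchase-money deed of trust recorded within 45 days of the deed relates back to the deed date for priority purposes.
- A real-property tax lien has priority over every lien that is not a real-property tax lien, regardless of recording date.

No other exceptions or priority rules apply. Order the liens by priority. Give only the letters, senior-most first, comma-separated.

First, effective dates: B's effective date is 2016-12-29, when work began; E was recorded 176 days after the deed — beyond 45 days — so no relation-back applies.
As a real-property tax lien, C is senior to every other lien.
Among the remaining liens, by effective date: A (2016-02-27), B (2016-12-29), D (2017-03-05), E (2018-06-06).

C, A, B, D, E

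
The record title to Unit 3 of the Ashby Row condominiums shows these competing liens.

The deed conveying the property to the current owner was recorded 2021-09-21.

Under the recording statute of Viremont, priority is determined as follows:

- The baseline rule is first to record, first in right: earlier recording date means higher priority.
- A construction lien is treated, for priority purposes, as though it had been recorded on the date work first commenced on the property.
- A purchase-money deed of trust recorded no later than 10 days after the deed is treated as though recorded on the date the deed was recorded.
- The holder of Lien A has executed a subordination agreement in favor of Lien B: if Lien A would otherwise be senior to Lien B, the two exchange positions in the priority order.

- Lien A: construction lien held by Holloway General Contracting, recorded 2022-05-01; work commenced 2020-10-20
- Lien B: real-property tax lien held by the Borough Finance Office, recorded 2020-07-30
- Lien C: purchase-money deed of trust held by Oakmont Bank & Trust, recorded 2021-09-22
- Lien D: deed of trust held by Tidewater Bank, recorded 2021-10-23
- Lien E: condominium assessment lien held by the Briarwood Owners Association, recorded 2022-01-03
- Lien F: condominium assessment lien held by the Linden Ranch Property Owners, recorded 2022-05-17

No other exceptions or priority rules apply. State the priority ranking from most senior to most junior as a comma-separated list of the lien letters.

B, A, C, D, E, F

Effective dates: A's effective date is 2020-10-20, when work began; C was recorded within the 10-day window, so its effective date is the deed date 2021-09-21.
Sorted by effective date: B (2020-07-30), A (2020-10-20), C (2021-09-21), D (2021-10-23), E (2022-01-03), F (2022-05-17).
A is already junior to B, so the subordination agreement changes nothing.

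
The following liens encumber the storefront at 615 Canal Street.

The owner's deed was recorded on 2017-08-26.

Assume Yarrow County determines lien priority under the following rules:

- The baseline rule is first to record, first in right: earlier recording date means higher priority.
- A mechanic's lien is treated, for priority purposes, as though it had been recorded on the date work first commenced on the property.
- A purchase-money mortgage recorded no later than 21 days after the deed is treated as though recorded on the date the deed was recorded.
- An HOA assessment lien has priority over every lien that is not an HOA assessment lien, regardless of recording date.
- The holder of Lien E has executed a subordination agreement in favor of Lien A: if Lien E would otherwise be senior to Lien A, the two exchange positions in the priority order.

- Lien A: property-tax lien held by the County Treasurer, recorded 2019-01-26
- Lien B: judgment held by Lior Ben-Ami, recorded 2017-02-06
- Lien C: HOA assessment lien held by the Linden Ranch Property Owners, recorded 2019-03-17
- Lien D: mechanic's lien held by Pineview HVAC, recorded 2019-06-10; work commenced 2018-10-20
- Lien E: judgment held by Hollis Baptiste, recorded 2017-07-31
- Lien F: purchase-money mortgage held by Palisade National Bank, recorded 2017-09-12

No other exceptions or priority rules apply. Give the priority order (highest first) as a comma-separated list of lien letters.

C, B, A, F, D, E

Effective dates after the stated exceptions: D is treated as recorded 2018-10-20, the work-commencement date; F relates back to the deed date 2017-08-26.
C is an HOA assessment lien, so it outranks all other liens regardless of date.
Remaining liens by effective date: B (2017-02-06), E (2017-07-31), F (2017-08-26), D (2018-10-20), A (2019-01-26).
E would otherwise be senior to A, so under the subordination agreement E and A exchange positions.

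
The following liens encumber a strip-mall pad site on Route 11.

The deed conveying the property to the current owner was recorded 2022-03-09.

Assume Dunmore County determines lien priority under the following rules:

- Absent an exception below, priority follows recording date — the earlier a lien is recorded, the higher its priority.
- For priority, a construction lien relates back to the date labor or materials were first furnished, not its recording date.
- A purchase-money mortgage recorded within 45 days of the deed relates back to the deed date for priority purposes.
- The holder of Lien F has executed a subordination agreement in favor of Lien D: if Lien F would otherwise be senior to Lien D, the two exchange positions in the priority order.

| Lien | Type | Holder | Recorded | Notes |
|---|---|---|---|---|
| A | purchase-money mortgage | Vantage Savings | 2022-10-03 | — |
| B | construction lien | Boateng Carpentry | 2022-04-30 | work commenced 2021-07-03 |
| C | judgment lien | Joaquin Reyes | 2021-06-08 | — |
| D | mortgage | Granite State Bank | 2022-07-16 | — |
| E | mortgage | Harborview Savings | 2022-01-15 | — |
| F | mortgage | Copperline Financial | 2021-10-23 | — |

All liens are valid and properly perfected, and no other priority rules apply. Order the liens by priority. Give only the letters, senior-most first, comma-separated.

C, B, D, E, F, A

First, effective dates: A missed the 45-day window (208 days after the deed), so its recording date stands; B is treated as recorded 2021-07-03, the work-commencement date.
By effective date, earliest first: C (2021-06-08), B (2021-07-03), F (2021-10-23), E (2022-01-15), D (2022-07-16), A (2022-10-03).
The subordination applies — F was senior to D — so F and D swap.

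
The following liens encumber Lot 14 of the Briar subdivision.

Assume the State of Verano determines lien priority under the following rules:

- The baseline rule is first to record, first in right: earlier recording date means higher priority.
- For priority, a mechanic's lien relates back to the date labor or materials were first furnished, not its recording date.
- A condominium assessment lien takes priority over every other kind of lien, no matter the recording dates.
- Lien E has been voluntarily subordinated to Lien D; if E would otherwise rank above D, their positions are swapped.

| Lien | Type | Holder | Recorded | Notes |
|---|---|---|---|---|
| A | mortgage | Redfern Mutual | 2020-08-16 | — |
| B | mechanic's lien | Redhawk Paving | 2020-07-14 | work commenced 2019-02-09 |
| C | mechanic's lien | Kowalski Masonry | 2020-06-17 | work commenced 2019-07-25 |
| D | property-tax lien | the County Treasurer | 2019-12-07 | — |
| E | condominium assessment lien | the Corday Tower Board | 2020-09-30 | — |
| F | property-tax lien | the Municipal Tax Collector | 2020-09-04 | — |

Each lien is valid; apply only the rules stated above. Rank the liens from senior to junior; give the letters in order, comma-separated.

D, B, C, E, A, F

First, effective dates: B is treated as recorded 2019-02-09, the work-commencement date; C relates back to 2019-07-25 (work commenced).
As a condominium assessment lien, E is senior to every other lien.
Remaining liens by effective date: B (2019-02-09), C (2019-07-25), D (2019-12-07), A (2020-08-16), F (2020-09-04).
E is senior to D before the subordination, so the two trade places.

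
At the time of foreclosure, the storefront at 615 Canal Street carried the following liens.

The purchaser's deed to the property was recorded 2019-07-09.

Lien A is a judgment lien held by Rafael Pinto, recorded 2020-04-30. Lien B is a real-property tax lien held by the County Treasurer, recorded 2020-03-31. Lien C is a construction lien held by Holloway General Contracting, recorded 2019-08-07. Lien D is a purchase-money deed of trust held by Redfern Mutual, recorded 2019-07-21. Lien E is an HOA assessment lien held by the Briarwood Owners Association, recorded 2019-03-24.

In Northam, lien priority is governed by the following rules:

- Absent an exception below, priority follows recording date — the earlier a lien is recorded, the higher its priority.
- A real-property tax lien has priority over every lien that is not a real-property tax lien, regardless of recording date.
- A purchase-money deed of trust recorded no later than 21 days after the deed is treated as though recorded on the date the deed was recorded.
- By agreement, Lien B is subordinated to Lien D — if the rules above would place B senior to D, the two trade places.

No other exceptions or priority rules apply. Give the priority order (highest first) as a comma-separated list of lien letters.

D, E, B, C, A

Effective dates: D relates back to the deed date 2019-07-09.
B is a real-property tax lien and takes priority over every other lien.
Ordering the rest by effective date: E (2019-03-24), D (2019-07-09), C (2019-08-07), A (2020-04-30).
Because B would otherwise rank above D, the subordination swaps them.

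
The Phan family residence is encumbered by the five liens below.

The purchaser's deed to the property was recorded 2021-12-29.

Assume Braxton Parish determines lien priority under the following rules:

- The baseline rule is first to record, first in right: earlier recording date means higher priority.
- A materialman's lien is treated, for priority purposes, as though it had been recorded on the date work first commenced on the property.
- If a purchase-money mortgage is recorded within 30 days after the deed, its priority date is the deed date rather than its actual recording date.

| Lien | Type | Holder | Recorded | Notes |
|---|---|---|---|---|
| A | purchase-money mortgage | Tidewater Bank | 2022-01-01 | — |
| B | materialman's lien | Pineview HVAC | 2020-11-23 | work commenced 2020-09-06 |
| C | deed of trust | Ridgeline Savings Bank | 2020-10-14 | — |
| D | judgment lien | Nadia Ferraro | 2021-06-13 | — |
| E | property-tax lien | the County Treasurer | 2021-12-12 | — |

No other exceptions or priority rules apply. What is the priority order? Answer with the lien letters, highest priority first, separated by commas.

B, C, D, E, A

Effective dates: A's effective date is the deed date, 2021-12-29; B is treated as recorded 2020-09-06, the work-commencement date.
Sorted by effective date: B (2020-09-06), C (2020-10-14), D (2021-06-13), E (2021-12-12), A (2021-12-29).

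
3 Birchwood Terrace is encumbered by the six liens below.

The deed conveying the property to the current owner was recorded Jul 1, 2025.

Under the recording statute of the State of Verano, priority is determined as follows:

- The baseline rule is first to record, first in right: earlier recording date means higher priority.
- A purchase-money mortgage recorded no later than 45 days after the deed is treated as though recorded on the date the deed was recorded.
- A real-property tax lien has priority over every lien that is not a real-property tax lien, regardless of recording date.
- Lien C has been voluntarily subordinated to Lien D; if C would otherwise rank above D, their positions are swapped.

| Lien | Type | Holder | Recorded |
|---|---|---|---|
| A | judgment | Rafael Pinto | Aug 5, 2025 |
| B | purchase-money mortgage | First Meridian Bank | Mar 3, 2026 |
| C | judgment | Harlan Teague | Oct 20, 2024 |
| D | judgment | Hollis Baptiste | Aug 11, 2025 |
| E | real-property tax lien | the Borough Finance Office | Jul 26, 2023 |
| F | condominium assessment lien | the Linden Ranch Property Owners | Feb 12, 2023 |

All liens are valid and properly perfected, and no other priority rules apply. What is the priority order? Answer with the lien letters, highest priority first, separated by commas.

Effective dates after the stated exceptions: B was recorded 245 days after the deed, outside the 45-day window, so it keeps its recording date.
E, as a real-property tax lien, has superpriority and ranks first.
Ordering the rest by effective date: F (Feb 12, 2023), C (Oct 20, 2024), A (Aug 5, 2025), D (Aug 11, 2025), B (Mar 3, 2026).
Because C would otherwise rank above D, the subordination swaps them.

E, F, D, A, C, B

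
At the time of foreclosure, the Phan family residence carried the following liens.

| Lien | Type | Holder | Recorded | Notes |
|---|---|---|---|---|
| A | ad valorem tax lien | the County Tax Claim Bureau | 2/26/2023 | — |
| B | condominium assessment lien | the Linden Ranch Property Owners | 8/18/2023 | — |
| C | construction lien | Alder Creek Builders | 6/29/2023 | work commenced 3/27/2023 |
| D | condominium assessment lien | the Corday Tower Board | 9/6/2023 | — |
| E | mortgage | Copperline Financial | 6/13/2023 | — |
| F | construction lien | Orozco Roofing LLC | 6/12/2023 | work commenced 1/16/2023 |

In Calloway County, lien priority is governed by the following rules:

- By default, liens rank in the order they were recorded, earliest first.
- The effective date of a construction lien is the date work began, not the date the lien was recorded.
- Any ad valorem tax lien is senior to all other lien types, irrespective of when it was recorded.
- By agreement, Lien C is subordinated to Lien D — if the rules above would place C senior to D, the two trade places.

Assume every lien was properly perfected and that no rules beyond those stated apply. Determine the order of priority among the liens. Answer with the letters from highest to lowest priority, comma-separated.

A, F, D, E, B, C

Adjusting effective dates: C is treated as recorded 3/27/2023, the work-commencement date; F's effective date is 1/16/2023, when work began.
A, as an ad valorem tax lien, has superpriority and ranks first.
Remaining liens by effective date: F (1/16/2023), C (3/27/2023), E (6/13/2023), B (8/18/2023), D (9/6/2023).
The subordination applies — C was senior to D — so C and D swap.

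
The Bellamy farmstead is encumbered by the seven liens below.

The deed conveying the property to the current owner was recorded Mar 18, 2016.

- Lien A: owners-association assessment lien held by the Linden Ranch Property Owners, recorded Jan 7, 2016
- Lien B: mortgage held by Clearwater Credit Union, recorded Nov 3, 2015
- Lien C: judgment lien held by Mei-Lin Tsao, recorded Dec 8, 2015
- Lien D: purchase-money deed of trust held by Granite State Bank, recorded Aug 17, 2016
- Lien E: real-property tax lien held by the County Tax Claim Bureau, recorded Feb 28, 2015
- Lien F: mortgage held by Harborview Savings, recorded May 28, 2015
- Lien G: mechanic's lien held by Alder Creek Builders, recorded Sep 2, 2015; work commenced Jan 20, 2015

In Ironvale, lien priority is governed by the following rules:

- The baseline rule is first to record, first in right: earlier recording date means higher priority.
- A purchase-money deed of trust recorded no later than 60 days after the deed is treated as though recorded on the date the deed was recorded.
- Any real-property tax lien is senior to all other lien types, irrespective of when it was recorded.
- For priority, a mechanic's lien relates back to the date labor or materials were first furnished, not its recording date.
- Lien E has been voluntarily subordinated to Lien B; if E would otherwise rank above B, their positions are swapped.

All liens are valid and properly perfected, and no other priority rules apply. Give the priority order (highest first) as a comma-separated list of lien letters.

Effective dates after the stated exceptions: D was recorded 152 days after the deed, outside the 60-day window, so it keeps its recording date; G is treated as recorded Jan 20, 2015, the work-commencement date.
E is a real-property tax lien, so it outranks all other liens regardless of date.
The other liens, earliest effective date first: G (Jan 20, 2015), F (May 28, 2015), B (Nov 3, 2015), C (Dec 8, 2015), A (Jan 7, 2016), D (Aug 17, 2016).
The subordination applies — E was senior to B — so E and B swap.

B, G, F, E, C, A, D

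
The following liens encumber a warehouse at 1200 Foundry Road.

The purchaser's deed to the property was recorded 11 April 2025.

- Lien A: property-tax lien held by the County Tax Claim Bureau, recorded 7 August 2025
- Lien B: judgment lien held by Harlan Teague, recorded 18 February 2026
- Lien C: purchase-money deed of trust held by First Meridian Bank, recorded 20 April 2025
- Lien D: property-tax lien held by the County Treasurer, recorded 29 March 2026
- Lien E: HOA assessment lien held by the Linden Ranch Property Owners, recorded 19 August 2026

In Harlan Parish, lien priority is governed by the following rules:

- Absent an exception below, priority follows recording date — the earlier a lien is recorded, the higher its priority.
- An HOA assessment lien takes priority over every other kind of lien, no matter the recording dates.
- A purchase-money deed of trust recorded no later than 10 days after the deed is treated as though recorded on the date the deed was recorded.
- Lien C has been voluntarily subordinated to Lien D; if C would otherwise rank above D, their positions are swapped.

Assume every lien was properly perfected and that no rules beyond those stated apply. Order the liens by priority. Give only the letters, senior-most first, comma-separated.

E, D, A, B, C

Effective dates: C relates back to the deed date 11 April 2025.
E, as an HOA assessment lien, has superpriority and ranks first.
Remaining liens by effective date: C (11 April 2025), A (7 August 2025), B (18 February 2026), D (29 March 2026).
Because C would otherwise rank above D, the subordination swaps them.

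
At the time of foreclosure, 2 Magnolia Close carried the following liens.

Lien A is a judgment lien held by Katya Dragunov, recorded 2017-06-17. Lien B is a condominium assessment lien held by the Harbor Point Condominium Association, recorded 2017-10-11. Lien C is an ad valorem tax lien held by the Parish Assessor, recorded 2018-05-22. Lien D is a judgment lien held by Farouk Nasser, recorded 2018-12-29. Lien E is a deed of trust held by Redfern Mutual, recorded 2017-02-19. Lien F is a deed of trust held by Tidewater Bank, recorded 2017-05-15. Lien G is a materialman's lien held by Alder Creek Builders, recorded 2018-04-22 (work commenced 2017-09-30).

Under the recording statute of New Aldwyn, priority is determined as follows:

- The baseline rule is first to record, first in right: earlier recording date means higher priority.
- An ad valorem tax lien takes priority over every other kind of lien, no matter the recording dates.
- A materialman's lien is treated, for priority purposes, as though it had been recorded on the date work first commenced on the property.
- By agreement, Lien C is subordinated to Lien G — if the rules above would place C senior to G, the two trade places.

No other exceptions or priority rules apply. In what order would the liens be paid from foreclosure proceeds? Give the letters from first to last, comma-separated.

G, E, F, A, C, B, D

Effective dates after the stated exceptions: G relates back to 2017-09-30 (work commenced).
C is an ad valorem tax lien and takes priority over every other lien.
Remaining liens by effective date: E (2017-02-19), F (2017-05-15), A (2017-06-17), G (2017-09-30), B (2017-10-11), D (2018-12-29).
The subordination applies — C was senior to G — so C and G swap.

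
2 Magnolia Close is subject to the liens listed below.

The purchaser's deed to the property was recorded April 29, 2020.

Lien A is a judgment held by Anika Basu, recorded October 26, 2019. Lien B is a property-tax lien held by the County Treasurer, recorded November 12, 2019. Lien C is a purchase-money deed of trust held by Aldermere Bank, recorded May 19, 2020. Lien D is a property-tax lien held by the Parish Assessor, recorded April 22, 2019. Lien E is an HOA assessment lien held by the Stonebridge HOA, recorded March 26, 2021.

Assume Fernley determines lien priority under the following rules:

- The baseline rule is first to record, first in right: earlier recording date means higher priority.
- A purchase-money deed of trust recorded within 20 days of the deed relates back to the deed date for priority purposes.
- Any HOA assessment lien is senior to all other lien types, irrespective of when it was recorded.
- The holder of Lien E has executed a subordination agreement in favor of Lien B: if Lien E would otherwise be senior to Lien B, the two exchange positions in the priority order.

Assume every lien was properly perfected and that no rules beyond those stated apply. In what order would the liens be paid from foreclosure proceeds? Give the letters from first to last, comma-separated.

Effective dates: C was recorded within the 20-day window, so its effective date is the deed date April 29, 2020.
As an HOA assessment lien, E is senior to every other lien.
Remaining liens by effective date: D (April 22, 2019), A (October 26, 2019), B (November 12, 2019), C (April 29, 2020).
Because E would otherwise rank above B, the subordination swaps them.

B, D, A, E, C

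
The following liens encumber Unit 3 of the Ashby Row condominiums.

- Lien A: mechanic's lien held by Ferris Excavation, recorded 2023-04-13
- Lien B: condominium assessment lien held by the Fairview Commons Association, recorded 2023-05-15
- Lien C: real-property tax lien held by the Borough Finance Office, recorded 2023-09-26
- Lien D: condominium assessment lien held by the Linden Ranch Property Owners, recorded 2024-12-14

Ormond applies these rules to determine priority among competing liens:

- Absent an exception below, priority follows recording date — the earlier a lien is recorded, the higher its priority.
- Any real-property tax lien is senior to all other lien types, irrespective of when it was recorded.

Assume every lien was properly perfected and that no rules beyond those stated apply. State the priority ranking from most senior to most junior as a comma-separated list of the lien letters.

C, A, B, D

C is a real-property tax lien and takes priority over every other lien.
Ordering the rest by effective date: A (2023-04-13), B (2023-05-15), D (2024-12-14).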